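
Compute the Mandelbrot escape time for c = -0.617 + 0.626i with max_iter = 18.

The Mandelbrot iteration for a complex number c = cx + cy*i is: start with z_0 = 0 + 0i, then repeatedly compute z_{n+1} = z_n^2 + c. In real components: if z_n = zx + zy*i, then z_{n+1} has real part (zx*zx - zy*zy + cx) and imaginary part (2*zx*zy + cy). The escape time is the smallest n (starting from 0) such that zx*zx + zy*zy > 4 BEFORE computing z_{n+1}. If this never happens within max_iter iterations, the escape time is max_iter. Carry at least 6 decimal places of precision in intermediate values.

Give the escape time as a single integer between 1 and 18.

Answer: 12

Derivation:
z_0 = 0 + 0i, c = -0.6170 + 0.6260i
Iter 1: z = -0.6170 + 0.6260i, |z|^2 = 0.7726
Iter 2: z = -0.6282 + -0.1465i, |z|^2 = 0.4161
Iter 3: z = -0.2438 + 0.8100i, |z|^2 = 0.7156
Iter 4: z = -1.2137 + 0.2310i, |z|^2 = 1.5264
Iter 5: z = 0.8027 + 0.0654i, |z|^2 = 0.6487
Iter 6: z = 0.0231 + 0.7309i, |z|^2 = 0.5348
Iter 7: z = -1.1507 + 0.6598i, |z|^2 = 1.7595
Iter 8: z = 0.2719 + -0.8925i, |z|^2 = 0.8704
Iter 9: z = -1.3396 + 0.1408i, |z|^2 = 1.8144
Iter 10: z = 1.1578 + 0.2489i, |z|^2 = 1.4024
Iter 11: z = 0.6615 + 1.2023i, |z|^2 = 1.8830
Iter 12: z = -1.6249 + 2.2166i, |z|^2 = 7.5535
Escaped at iteration 12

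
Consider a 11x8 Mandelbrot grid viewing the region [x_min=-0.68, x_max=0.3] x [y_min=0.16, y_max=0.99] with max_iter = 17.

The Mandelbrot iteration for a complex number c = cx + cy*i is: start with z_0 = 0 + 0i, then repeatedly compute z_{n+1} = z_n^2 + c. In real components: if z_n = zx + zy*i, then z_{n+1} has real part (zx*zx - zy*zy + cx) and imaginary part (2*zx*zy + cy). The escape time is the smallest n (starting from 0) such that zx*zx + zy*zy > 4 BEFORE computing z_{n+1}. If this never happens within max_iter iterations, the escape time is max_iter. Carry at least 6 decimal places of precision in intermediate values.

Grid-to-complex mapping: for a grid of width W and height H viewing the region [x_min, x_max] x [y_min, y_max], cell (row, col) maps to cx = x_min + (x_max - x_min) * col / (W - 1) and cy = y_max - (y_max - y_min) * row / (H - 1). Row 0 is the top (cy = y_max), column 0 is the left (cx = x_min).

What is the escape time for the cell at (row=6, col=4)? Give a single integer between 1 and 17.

Answer: 17

Derivation:
z_0 = 0 + 0i, c = -0.2880 + 0.2786i
Iter 1: z = -0.2880 + 0.2786i, |z|^2 = 0.1605
Iter 2: z = -0.2827 + 0.1181i, |z|^2 = 0.0938
Iter 3: z = -0.2221 + 0.2118i, |z|^2 = 0.0942
Iter 4: z = -0.2836 + 0.1845i, |z|^2 = 0.1144
Iter 5: z = -0.2416 + 0.1739i, |z|^2 = 0.0886
Iter 6: z = -0.2599 + 0.1945i, |z|^2 = 0.1054
Iter 7: z = -0.2583 + 0.1775i, |z|^2 = 0.0982
Iter 8: z = -0.2528 + 0.1869i, |z|^2 = 0.0988
Iter 9: z = -0.2590 + 0.1841i, |z|^2 = 0.1010
Iter 10: z = -0.2548 + 0.1832i, |z|^2 = 0.0985
Iter 11: z = -0.2566 + 0.1852i, |z|^2 = 0.1002
Iter 12: z = -0.2564 + 0.1835i, |z|^2 = 0.0994
Iter 13: z = -0.2559 + 0.1845i, |z|^2 = 0.0995
Iter 14: z = -0.2565 + 0.1842i, |z|^2 = 0.0997
Iter 15: z = -0.2561 + 0.1841i, |z|^2 = 0.0995
Iter 16: z = -0.2563 + 0.1843i, |z|^2 = 0.0996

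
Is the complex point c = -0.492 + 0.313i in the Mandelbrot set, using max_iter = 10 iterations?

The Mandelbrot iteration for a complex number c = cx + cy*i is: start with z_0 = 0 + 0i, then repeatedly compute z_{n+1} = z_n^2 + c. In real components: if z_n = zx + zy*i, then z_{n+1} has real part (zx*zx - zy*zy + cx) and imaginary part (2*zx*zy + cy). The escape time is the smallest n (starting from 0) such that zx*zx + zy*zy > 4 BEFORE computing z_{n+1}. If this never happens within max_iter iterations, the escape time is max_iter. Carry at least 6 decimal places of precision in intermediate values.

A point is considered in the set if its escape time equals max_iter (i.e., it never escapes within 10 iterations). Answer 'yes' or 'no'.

Answer: yes

Derivation:
z_0 = 0 + 0i, c = -0.4920 + 0.3130i
Iter 1: z = -0.4920 + 0.3130i, |z|^2 = 0.3400
Iter 2: z = -0.3479 + 0.0050i, |z|^2 = 0.1211
Iter 3: z = -0.3710 + 0.3095i, |z|^2 = 0.2334
Iter 4: z = -0.4502 + 0.0833i, |z|^2 = 0.2096
Iter 5: z = -0.2963 + 0.2380i, |z|^2 = 0.1444
Iter 6: z = -0.4608 + 0.1720i, |z|^2 = 0.2419
Iter 7: z = -0.3092 + 0.1545i, |z|^2 = 0.1195
Iter 8: z = -0.4203 + 0.2175i, |z|^2 = 0.2239
Iter 9: z = -0.3627 + 0.1302i, |z|^2 = 0.1485
Did not escape in 10 iterations → in set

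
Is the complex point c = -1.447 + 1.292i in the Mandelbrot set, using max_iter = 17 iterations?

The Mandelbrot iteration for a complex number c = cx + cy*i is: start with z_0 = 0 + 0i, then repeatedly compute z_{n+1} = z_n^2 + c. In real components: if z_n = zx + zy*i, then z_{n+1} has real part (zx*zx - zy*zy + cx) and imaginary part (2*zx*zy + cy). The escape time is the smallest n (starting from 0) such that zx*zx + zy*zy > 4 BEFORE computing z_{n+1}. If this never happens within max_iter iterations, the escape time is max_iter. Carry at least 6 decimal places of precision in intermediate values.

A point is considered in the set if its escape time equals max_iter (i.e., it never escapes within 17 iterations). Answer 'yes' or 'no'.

Answer: no

Derivation:
z_0 = 0 + 0i, c = -1.4470 + 1.2920i
Iter 1: z = -1.4470 + 1.2920i, |z|^2 = 3.7631
Iter 2: z = -1.0225 + -2.4470i, |z|^2 = 7.0335
Escaped at iteration 2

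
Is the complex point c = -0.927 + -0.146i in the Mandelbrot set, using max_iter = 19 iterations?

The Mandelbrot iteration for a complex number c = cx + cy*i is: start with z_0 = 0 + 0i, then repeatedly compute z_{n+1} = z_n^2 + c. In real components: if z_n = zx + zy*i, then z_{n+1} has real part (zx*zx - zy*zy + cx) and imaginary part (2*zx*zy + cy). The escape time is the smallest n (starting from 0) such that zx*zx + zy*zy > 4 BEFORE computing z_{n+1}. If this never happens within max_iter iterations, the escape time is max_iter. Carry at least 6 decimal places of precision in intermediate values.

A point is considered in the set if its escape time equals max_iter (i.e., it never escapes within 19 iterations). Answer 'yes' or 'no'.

Answer: yes

Derivation:
z_0 = 0 + 0i, c = -0.9270 + -0.1460i
Iter 1: z = -0.9270 + -0.1460i, |z|^2 = 0.8806
Iter 2: z = -0.0890 + 0.1247i, |z|^2 = 0.0235
Iter 3: z = -0.9346 + -0.1682i, |z|^2 = 0.9018
Iter 4: z = -0.0818 + 0.1684i, |z|^2 = 0.0350
Iter 5: z = -0.9487 + -0.1735i, |z|^2 = 0.9301
Iter 6: z = -0.0571 + 0.1833i, |z|^2 = 0.0368
Iter 7: z = -0.9573 + -0.1669i, |z|^2 = 0.9443
Iter 8: z = -0.0384 + 0.1736i, |z|^2 = 0.0316
Iter 9: z = -0.9557 + -0.1593i, |z|^2 = 0.9387
Iter 10: z = -0.0391 + 0.1586i, |z|^2 = 0.0267
Iter 11: z = -0.9506 + -0.1584i, |z|^2 = 0.9288
Iter 12: z = -0.0484 + 0.1551i, |z|^2 = 0.0264
Iter 13: z = -0.9487 + -0.1610i, |z|^2 = 0.9260
Iter 14: z = -0.0529 + 0.1595i, |z|^2 = 0.0282
Iter 15: z = -0.9497 + -0.1629i, |z|^2 = 0.9284
Iter 16: z = -0.0517 + 0.1633i, |z|^2 = 0.0293
Iter 17: z = -0.9510 + -0.1629i, |z|^2 = 0.9309
Iter 18: z = -0.0491 + 0.1638i, |z|^2 = 0.0292
Did not escape in 19 iterations → in set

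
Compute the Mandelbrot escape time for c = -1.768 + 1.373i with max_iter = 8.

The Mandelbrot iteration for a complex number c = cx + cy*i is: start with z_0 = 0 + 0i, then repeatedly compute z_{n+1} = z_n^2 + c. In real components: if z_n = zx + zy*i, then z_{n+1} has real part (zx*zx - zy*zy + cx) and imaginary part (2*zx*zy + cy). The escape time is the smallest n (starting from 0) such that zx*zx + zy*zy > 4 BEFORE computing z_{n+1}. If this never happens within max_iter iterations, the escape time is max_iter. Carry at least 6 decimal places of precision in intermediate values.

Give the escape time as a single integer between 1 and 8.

z_0 = 0 + 0i, c = -1.7680 + 1.3730i
Iter 1: z = -1.7680 + 1.3730i, |z|^2 = 5.0110
Escaped at iteration 1

Answer: 1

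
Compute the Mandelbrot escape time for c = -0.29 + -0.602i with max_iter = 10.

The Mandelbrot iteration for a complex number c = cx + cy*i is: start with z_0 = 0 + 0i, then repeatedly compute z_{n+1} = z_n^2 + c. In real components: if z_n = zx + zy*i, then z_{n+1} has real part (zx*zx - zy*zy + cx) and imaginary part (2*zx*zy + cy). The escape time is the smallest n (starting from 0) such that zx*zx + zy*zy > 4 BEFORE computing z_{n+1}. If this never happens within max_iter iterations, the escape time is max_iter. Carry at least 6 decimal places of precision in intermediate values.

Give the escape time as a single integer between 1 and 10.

z_0 = 0 + 0i, c = -0.2900 + -0.6020i
Iter 1: z = -0.2900 + -0.6020i, |z|^2 = 0.4465
Iter 2: z = -0.5683 + -0.2528i, |z|^2 = 0.3869
Iter 3: z = -0.0310 + -0.3146i, |z|^2 = 0.0999
Iter 4: z = -0.3880 + -0.5825i, |z|^2 = 0.4899
Iter 5: z = -0.4788 + -0.1499i, |z|^2 = 0.2517
Iter 6: z = -0.0833 + -0.4584i, |z|^2 = 0.2171
Iter 7: z = -0.4932 + -0.5257i, |z|^2 = 0.5196
Iter 8: z = -0.3230 + -0.0835i, |z|^2 = 0.1113
Iter 9: z = -0.1926 + -0.5481i, |z|^2 = 0.3375

Answer: 10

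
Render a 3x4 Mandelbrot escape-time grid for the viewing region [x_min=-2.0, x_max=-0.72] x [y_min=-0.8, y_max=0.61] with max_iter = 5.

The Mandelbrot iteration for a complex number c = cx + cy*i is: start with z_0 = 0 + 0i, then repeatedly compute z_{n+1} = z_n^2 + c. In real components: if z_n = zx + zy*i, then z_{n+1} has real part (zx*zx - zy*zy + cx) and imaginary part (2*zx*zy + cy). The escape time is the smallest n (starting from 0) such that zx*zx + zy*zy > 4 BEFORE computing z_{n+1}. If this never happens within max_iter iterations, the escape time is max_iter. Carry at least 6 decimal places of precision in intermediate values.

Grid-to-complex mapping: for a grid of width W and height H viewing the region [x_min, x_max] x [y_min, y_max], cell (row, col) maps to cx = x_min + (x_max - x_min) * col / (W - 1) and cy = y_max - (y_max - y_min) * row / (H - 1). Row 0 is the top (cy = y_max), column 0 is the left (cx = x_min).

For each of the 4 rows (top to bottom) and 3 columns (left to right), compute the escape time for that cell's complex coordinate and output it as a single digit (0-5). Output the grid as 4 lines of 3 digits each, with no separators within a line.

Answer: 135
155
155
134

Derivation:
(row=0, col=0): c = -2.0000 + 0.6100i → escape time 1
(row=0, col=1): c = -1.3600 + 0.6100i → escape time 3
(row=0, col=2): c = -0.7200 + 0.6100i → escape time 5
(row=1, col=0): c = -2.0000 + 0.1400i → escape time 1
(row=1, col=1): c = -1.3600 + 0.1400i → escape time 5
(row=1, col=2): c = -0.7200 + 0.1400i → escape time 5
(row=2, col=0): c = -2.0000 + -0.3300i → escape time 1
(row=2, col=1): c = -1.3600 + -0.3300i → escape time 5
(row=2, col=2): c = -0.7200 + -0.3300i → escape time 5
(row=3, col=0): c = -2.0000 + -0.8000i → escape time 1
(row=3, col=1): c = -1.3600 + -0.8000i → escape time 3
(row=3, col=2): c = -0.7200 + -0.8000i → escape time 4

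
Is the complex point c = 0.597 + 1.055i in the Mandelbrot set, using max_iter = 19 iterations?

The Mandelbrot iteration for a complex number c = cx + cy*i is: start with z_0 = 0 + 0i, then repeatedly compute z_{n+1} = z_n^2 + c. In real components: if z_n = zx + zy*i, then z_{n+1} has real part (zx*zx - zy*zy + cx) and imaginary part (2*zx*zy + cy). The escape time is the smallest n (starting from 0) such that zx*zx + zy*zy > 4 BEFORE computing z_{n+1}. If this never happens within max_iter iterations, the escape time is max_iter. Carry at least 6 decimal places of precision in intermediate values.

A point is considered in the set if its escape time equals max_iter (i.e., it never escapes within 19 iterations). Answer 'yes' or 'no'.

Answer: no

Derivation:
z_0 = 0 + 0i, c = 0.5970 + 1.0550i
Iter 1: z = 0.5970 + 1.0550i, |z|^2 = 1.4694
Iter 2: z = -0.1596 + 2.3147i, |z|^2 = 5.3832
Escaped at iteration 2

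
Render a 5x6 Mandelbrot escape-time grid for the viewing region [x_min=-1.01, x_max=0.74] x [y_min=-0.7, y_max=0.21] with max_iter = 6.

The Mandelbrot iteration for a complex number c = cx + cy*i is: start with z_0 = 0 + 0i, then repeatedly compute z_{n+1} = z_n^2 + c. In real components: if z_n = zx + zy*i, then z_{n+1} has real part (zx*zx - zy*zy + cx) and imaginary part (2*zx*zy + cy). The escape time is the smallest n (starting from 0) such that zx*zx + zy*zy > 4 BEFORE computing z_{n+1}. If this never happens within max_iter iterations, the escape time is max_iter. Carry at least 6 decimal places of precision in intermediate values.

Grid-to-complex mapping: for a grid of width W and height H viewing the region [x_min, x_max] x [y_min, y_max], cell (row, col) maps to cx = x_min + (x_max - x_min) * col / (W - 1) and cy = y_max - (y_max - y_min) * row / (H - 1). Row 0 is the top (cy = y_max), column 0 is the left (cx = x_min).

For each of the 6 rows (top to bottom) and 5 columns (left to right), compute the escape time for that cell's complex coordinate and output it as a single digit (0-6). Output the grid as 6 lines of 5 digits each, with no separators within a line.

(row=0, col=0): c = -1.0100 + 0.2100i → escape time 6
(row=0, col=1): c = -0.5725 + 0.2100i → escape time 6
(row=0, col=2): c = -0.1350 + 0.2100i → escape time 6
(row=0, col=3): c = 0.3025 + 0.2100i → escape time 6
(row=0, col=4): c = 0.7400 + 0.2100i → escape time 3
(row=1, col=0): c = -1.0100 + 0.0280i → escape time 6
(row=1, col=1): c = -0.5725 + 0.0280i → escape time 6
(row=1, col=2): c = -0.1350 + 0.0280i → escape time 6
(row=1, col=3): c = 0.3025 + 0.0280i → escape time 6
(row=1, col=4): c = 0.7400 + 0.0280i → escape time 3
(row=2, col=0): c = -1.0100 + -0.1540i → escape time 6
(row=2, col=1): c = -0.5725 + -0.1540i → escape time 6
(row=2, col=2): c = -0.1350 + -0.1540i → escape time 6
(row=2, col=3): c = 0.3025 + -0.1540i → escape time 6
(row=2, col=4): c = 0.7400 + -0.1540i → escape time 3
(row=3, col=0): c = -1.0100 + -0.3360i → escape time 6
(row=3, col=1): c = -0.5725 + -0.3360i → escape time 6
(row=3, col=2): c = -0.1350 + -0.3360i → escape time 6
(row=3, col=3): c = 0.3025 + -0.3360i → escape time 6
(row=3, col=4): c = 0.7400 + -0.3360i → escape time 3
(row=4, col=0): c = -1.0100 + -0.5180i → escape time 5
(row=4, col=1): c = -0.5725 + -0.5180i → escape time 6
(row=4, col=2): c = -0.1350 + -0.5180i → escape time 6
(row=4, col=3): c = 0.3025 + -0.5180i → escape time 6
(row=4, col=4): c = 0.7400 + -0.5180i → escape time 3
(row=5, col=0): c = -1.0100 + -0.7000i → escape time 4
(row=5, col=1): c = -0.5725 + -0.7000i → escape time 6
(row=5, col=2): c = -0.1350 + -0.7000i → escape time 6
(row=5, col=3): c = 0.3025 + -0.7000i → escape time 6
(row=5, col=4): c = 0.7400 + -0.7000i → escape time 3

Answer: 66663
66663
66663
66663
56663
46663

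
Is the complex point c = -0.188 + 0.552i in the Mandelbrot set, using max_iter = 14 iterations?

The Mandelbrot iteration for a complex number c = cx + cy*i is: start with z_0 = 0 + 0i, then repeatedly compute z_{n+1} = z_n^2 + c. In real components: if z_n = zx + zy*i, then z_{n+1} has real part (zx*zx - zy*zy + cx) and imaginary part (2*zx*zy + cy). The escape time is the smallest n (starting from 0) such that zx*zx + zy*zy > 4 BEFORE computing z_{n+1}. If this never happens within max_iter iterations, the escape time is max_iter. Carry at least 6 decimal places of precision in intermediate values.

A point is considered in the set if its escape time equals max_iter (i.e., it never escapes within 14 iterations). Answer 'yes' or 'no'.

z_0 = 0 + 0i, c = -0.1880 + 0.5520i
Iter 1: z = -0.1880 + 0.5520i, |z|^2 = 0.3400
Iter 2: z = -0.4574 + 0.3444i, |z|^2 = 0.3278
Iter 3: z = -0.0975 + 0.2369i, |z|^2 = 0.0656
Iter 4: z = -0.2346 + 0.5058i, |z|^2 = 0.3109
Iter 5: z = -0.3888 + 0.3146i, |z|^2 = 0.2502
Iter 6: z = -0.1358 + 0.3073i, |z|^2 = 0.1129
Iter 7: z = -0.2640 + 0.4685i, |z|^2 = 0.2892
Iter 8: z = -0.3378 + 0.3046i, |z|^2 = 0.2069
Iter 9: z = -0.1667 + 0.3462i, |z|^2 = 0.1476
Iter 10: z = -0.2801 + 0.4366i, |z|^2 = 0.2690
Iter 11: z = -0.3002 + 0.3075i, |z|^2 = 0.1846
Iter 12: z = -0.1924 + 0.3674i, |z|^2 = 0.1720
Iter 13: z = -0.2860 + 0.4106i, |z|^2 = 0.2504
Did not escape in 14 iterations → in set

Answer: yes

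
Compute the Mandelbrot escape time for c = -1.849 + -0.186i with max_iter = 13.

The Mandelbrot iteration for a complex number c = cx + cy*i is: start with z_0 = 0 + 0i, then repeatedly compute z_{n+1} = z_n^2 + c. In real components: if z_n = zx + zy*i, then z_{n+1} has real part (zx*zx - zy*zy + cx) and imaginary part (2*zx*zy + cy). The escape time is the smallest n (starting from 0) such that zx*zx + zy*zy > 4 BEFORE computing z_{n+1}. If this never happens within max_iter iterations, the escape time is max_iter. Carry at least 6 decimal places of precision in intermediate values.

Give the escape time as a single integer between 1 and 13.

z_0 = 0 + 0i, c = -1.8490 + -0.1860i
Iter 1: z = -1.8490 + -0.1860i, |z|^2 = 3.4534
Iter 2: z = 1.5352 + 0.5018i, |z|^2 = 2.6087
Iter 3: z = 0.2560 + 1.3548i, |z|^2 = 1.9011
Iter 4: z = -3.6190 + 0.5077i, |z|^2 = 13.3548
Escaped at iteration 4

Answer: 4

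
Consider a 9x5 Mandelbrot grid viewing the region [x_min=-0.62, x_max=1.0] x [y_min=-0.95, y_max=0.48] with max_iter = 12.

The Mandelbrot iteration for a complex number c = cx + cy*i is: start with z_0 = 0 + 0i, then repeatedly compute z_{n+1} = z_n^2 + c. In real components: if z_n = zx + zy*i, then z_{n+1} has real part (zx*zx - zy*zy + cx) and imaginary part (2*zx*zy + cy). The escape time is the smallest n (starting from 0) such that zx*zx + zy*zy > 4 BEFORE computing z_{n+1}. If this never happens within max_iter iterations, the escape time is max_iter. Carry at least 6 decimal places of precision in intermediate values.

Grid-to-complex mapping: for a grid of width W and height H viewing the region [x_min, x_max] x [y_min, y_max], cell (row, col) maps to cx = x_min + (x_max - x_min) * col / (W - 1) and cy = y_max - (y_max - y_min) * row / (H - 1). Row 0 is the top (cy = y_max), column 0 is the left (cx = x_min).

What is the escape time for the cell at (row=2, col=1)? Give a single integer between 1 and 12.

Answer: 12

Derivation:
z_0 = 0 + 0i, c = -0.4175 + -0.2350i
Iter 1: z = -0.4175 + -0.2350i, |z|^2 = 0.2295
Iter 2: z = -0.2984 + -0.0388i, |z|^2 = 0.0906
Iter 3: z = -0.3299 + -0.2119i, |z|^2 = 0.1538
Iter 4: z = -0.3535 + -0.0952i, |z|^2 = 0.1340
Iter 5: z = -0.3016 + -0.1677i, |z|^2 = 0.1191
Iter 6: z = -0.3547 + -0.1339i, |z|^2 = 0.1437
Iter 7: z = -0.3096 + -0.1401i, |z|^2 = 0.1155
Iter 8: z = -0.3412 + -0.1483i, |z|^2 = 0.1384
Iter 9: z = -0.3230 + -0.1338i, |z|^2 = 0.1223
Iter 10: z = -0.3311 + -0.1486i, |z|^2 = 0.1317
Iter 11: z = -0.3300 + -0.1366i, |z|^2 = 0.1276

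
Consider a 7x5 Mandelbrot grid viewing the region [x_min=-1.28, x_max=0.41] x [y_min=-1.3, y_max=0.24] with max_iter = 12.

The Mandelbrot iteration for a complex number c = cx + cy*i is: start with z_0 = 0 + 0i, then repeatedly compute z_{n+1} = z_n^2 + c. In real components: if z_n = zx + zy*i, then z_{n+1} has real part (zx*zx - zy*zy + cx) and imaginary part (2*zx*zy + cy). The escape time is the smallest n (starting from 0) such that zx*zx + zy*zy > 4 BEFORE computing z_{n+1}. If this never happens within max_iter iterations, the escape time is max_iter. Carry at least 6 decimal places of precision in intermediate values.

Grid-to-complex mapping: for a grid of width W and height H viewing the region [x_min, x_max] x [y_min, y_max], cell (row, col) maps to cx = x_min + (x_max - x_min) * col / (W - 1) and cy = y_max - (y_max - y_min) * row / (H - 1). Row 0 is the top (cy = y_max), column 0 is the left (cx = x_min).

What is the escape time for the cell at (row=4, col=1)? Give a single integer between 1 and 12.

z_0 = 0 + 0i, c = -0.9983 + -1.3000i
Iter 1: z = -0.9983 + -1.3000i, |z|^2 = 2.6867
Iter 2: z = -1.6917 + 1.2957i, |z|^2 = 4.5405
Escaped at iteration 2

Answer: 2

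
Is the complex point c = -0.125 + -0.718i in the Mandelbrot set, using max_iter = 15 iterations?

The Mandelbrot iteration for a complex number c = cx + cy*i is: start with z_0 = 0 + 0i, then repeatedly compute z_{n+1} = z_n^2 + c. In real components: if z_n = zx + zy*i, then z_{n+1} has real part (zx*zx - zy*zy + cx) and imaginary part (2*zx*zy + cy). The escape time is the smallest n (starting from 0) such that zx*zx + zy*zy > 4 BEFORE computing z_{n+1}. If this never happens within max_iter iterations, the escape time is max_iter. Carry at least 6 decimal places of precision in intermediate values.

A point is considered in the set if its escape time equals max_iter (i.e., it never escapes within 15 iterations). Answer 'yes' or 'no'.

Answer: yes

Derivation:
z_0 = 0 + 0i, c = -0.1250 + -0.7180i
Iter 1: z = -0.1250 + -0.7180i, |z|^2 = 0.5311
Iter 2: z = -0.6249 + -0.5385i, |z|^2 = 0.6805
Iter 3: z = -0.0245 + -0.0450i, |z|^2 = 0.0026
Iter 4: z = -0.1264 + -0.7158i, |z|^2 = 0.5283
Iter 5: z = -0.6214 + -0.5370i, |z|^2 = 0.6745
Iter 6: z = -0.0273 + -0.0506i, |z|^2 = 0.0033
Iter 7: z = -0.1268 + -0.7152i, |z|^2 = 0.5277
Iter 8: z = -0.6205 + -0.5366i, |z|^2 = 0.6729
Iter 9: z = -0.0279 + -0.0521i, |z|^2 = 0.0035
Iter 10: z = -0.1269 + -0.7151i, |z|^2 = 0.5275
Iter 11: z = -0.6202 + -0.5365i, |z|^2 = 0.6725
Iter 12: z = -0.0281 + -0.0525i, |z|^2 = 0.0035
Iter 13: z = -0.1270 + -0.7150i, |z|^2 = 0.5274
Iter 14: z = -0.6202 + -0.5364i, |z|^2 = 0.6724
Did not escape in 15 iterations → in set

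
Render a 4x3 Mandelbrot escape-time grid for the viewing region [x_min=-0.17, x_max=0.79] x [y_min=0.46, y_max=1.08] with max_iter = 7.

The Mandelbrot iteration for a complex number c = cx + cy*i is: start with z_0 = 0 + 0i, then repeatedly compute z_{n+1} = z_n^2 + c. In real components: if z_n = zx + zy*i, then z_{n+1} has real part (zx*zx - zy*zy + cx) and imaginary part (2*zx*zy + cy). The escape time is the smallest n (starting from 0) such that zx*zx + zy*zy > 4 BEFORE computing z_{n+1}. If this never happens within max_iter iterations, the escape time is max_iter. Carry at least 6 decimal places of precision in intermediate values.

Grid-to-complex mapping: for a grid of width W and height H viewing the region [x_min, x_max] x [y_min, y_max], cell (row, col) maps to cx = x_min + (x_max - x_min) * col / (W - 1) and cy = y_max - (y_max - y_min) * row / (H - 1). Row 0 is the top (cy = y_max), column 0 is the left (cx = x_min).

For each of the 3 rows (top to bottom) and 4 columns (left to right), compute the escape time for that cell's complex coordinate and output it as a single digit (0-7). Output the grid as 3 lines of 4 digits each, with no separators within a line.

Answer: 7422
7632
7763

Derivation:
(row=0, col=0): c = -0.1700 + 1.0800i → escape time 7
(row=0, col=1): c = 0.1500 + 1.0800i → escape time 4
(row=0, col=2): c = 0.4700 + 1.0800i → escape time 2
(row=0, col=3): c = 0.7900 + 1.0800i → escape time 2
(row=1, col=0): c = -0.1700 + 0.7700i → escape time 7
(row=1, col=1): c = 0.1500 + 0.7700i → escape time 6
(row=1, col=2): c = 0.4700 + 0.7700i → escape time 3
(row=1, col=3): c = 0.7900 + 0.7700i → escape time 2
(row=2, col=0): c = -0.1700 + 0.4600i → escape time 7
(row=2, col=1): c = 0.1500 + 0.4600i → escape time 7
(row=2, col=2): c = 0.4700 + 0.4600i → escape time 6
(row=2, col=3): c = 0.7900 + 0.4600i → escape time 3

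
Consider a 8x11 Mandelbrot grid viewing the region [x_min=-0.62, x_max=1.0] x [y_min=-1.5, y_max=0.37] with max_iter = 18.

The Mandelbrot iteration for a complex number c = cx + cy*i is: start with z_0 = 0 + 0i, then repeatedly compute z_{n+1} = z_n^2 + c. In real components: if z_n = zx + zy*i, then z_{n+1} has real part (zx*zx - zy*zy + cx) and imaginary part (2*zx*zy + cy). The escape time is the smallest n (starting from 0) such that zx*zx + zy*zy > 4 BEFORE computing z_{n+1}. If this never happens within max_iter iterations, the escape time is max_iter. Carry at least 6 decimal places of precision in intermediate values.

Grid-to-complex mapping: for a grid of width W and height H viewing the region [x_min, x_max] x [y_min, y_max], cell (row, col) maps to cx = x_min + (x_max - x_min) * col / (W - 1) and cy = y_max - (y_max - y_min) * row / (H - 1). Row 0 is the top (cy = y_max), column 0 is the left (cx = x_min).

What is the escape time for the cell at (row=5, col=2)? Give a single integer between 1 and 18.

Answer: 18

Derivation:
z_0 = 0 + 0i, c = -0.1571 + -0.5650i
Iter 1: z = -0.1571 + -0.5650i, |z|^2 = 0.3439
Iter 2: z = -0.4517 + -0.3874i, |z|^2 = 0.3541
Iter 3: z = -0.1032 + -0.2150i, |z|^2 = 0.0569
Iter 4: z = -0.1927 + -0.5206i, |z|^2 = 0.3082
Iter 5: z = -0.3910 + -0.3643i, |z|^2 = 0.2857
Iter 6: z = -0.1370 + -0.2801i, |z|^2 = 0.0972
Iter 7: z = -0.2168 + -0.4883i, |z|^2 = 0.2854
Iter 8: z = -0.3485 + -0.3533i, |z|^2 = 0.2463
Iter 9: z = -0.1605 + -0.3187i, |z|^2 = 0.1273
Iter 10: z = -0.2330 + -0.4627i, |z|^2 = 0.2684
Iter 11: z = -0.3170 + -0.3494i, |z|^2 = 0.2225
Iter 12: z = -0.1787 + -0.3435i, |z|^2 = 0.1500
Iter 13: z = -0.2432 + -0.4422i, |z|^2 = 0.2547
Iter 14: z = -0.2935 + -0.3499i, |z|^2 = 0.2086
Iter 15: z = -0.1934 + -0.3596i, |z|^2 = 0.1667
Iter 16: z = -0.2490 + -0.4259i, |z|^2 = 0.2434
Iter 17: z = -0.2765 + -0.3529i, |z|^2 = 0.2010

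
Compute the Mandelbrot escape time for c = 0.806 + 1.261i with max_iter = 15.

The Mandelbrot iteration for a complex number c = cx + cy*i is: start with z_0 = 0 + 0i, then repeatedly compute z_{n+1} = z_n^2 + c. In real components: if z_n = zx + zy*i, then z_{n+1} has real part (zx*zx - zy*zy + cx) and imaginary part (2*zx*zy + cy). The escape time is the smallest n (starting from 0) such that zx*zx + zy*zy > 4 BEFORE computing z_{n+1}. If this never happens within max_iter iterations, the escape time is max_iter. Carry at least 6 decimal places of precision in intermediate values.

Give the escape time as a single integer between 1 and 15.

Answer: 2

Derivation:
z_0 = 0 + 0i, c = 0.8060 + 1.2610i
Iter 1: z = 0.8060 + 1.2610i, |z|^2 = 2.2398
Iter 2: z = -0.1345 + 3.2937i, |z|^2 = 10.8668
Escaped at iteration 2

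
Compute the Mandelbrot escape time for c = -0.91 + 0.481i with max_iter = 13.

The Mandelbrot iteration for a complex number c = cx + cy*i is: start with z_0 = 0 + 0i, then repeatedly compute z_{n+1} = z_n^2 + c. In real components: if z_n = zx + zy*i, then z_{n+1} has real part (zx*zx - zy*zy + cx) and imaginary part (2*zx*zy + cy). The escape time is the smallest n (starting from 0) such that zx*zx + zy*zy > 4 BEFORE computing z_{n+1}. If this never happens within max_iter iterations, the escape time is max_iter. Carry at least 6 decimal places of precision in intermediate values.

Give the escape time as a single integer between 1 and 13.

z_0 = 0 + 0i, c = -0.9100 + 0.4810i
Iter 1: z = -0.9100 + 0.4810i, |z|^2 = 1.0595
Iter 2: z = -0.3133 + -0.3944i, |z|^2 = 0.2537
Iter 3: z = -0.9674 + 0.7281i, |z|^2 = 1.4661
Iter 4: z = -0.5042 + -0.9278i, |z|^2 = 1.1151
Iter 5: z = -1.5166 + 1.4166i, |z|^2 = 4.3069
Escaped at iteration 5

Answer: 5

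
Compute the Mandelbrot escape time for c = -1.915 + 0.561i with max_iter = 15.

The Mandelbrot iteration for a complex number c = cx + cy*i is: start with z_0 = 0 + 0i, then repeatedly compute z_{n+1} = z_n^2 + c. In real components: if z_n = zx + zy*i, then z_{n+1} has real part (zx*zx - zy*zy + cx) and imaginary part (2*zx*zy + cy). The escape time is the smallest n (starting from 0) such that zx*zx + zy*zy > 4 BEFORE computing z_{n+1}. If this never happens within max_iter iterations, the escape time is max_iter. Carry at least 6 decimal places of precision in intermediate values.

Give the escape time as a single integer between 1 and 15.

z_0 = 0 + 0i, c = -1.9150 + 0.5610i
Iter 1: z = -1.9150 + 0.5610i, |z|^2 = 3.9819
Iter 2: z = 1.4375 + -1.5876i, |z|^2 = 4.5870
Escaped at iteration 2

Answer: 2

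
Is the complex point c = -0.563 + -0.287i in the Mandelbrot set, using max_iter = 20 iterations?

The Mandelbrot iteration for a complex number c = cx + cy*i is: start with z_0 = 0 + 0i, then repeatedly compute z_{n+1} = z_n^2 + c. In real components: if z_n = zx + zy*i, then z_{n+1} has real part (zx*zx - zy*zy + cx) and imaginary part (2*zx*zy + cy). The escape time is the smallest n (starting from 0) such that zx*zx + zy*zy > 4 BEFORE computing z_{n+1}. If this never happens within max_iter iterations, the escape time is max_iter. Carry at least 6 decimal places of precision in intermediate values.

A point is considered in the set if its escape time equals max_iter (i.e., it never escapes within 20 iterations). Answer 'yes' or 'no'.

z_0 = 0 + 0i, c = -0.5630 + -0.2870i
Iter 1: z = -0.5630 + -0.2870i, |z|^2 = 0.3993
Iter 2: z = -0.3284 + 0.0362i, |z|^2 = 0.1092
Iter 3: z = -0.4565 + -0.3108i, |z|^2 = 0.3049
Iter 4: z = -0.4512 + -0.0033i, |z|^2 = 0.2036
Iter 5: z = -0.3594 + -0.2840i, |z|^2 = 0.2098
Iter 6: z = -0.5145 + -0.0828i, |z|^2 = 0.2716
Iter 7: z = -0.3052 + -0.2018i, |z|^2 = 0.1338
Iter 8: z = -0.5106 + -0.1639i, |z|^2 = 0.2875
Iter 9: z = -0.3292 + -0.1197i, |z|^2 = 0.1227
Iter 10: z = -0.4690 + -0.2082i, |z|^2 = 0.2633
Iter 11: z = -0.3864 + -0.0917i, |z|^2 = 0.1577
Iter 12: z = -0.4221 + -0.2161i, |z|^2 = 0.2249
Iter 13: z = -0.4315 + -0.1045i, |z|^2 = 0.1972
Iter 14: z = -0.3877 + -0.1968i, |z|^2 = 0.1890
Iter 15: z = -0.4514 + -0.1344i, |z|^2 = 0.2218
Iter 16: z = -0.3773 + -0.1656i, |z|^2 = 0.1698
Iter 17: z = -0.4481 + -0.1620i, |z|^2 = 0.2270
Iter 18: z = -0.3885 + -0.1418i, |z|^2 = 0.1710
Iter 19: z = -0.4322 + -0.1768i, |z|^2 = 0.2181
Did not escape in 20 iterations → in set

Answer: yes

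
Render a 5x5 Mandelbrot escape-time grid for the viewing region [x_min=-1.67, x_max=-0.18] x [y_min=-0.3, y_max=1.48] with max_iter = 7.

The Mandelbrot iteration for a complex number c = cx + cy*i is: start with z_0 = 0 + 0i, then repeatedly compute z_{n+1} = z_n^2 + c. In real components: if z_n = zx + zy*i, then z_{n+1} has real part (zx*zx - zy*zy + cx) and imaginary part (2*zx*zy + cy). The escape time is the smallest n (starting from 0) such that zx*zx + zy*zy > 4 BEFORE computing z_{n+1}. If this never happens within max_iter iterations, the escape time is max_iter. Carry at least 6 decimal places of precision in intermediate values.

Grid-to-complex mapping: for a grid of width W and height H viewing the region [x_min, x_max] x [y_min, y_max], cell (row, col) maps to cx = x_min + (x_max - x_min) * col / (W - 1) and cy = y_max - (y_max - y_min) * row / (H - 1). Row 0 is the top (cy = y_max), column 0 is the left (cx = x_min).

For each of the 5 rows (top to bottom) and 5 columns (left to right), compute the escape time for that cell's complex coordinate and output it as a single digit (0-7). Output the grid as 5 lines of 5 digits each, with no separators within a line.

Answer: 12222
23347
33577
57777
47777

Derivation:
(row=0, col=0): c = -1.6700 + 1.4800i → escape time 1
(row=0, col=1): c = -1.2975 + 1.4800i → escape time 2
(row=0, col=2): c = -0.9250 + 1.4800i → escape time 2
(row=0, col=3): c = -0.5525 + 1.4800i → escape time 2
(row=0, col=4): c = -0.1800 + 1.4800i → escape time 2
(row=1, col=0): c = -1.6700 + 1.0350i → escape time 2
(row=1, col=1): c = -1.2975 + 1.0350i → escape time 3
(row=1, col=2): c = -0.9250 + 1.0350i → escape time 3
(row=1, col=3): c = -0.5525 + 1.0350i → escape time 4
(row=1, col=4): c = -0.1800 + 1.0350i → escape time 7
(row=2, col=0): c = -1.6700 + 0.5900i → escape time 3
(row=2, col=1): c = -1.2975 + 0.5900i → escape time 3
(row=2, col=2): c = -0.9250 + 0.5900i → escape time 5
(row=2, col=3): c = -0.5525 + 0.5900i → escape time 7
(row=2, col=4): c = -0.1800 + 0.5900i → escape time 7
(row=3, col=0): c = -1.6700 + 0.1450i → escape time 5
(row=3, col=1): c = -1.2975 + 0.1450i → escape time 7
(row=3, col=2): c = -0.9250 + 0.1450i → escape time 7
(row=3, col=3): c = -0.5525 + 0.1450i → escape time 7
(row=3, col=4): c = -0.1800 + 0.1450i → escape time 7
(row=4, col=0): c = -1.6700 + -0.3000i → escape time 4
(row=4, col=1): c = -1.2975 + -0.3000i → escape time 7
(row=4, col=2): c = -0.9250 + -0.3000i → escape time 7
(row=4, col=3): c = -0.5525 + -0.3000i → escape time 7
(row=4, col=4): c = -0.1800 + -0.3000i → escape time 7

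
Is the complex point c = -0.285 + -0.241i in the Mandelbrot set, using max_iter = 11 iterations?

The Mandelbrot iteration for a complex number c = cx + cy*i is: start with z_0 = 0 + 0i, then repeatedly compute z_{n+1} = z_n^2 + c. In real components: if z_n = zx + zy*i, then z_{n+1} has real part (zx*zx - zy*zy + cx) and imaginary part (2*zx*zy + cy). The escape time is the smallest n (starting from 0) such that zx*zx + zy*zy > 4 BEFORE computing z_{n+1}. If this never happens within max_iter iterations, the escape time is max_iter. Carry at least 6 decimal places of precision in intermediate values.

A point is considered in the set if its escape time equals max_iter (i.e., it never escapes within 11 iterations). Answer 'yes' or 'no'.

Answer: yes

Derivation:
z_0 = 0 + 0i, c = -0.2850 + -0.2410i
Iter 1: z = -0.2850 + -0.2410i, |z|^2 = 0.1393
Iter 2: z = -0.2619 + -0.1036i, |z|^2 = 0.0793
Iter 3: z = -0.2272 + -0.1867i, |z|^2 = 0.0865
Iter 4: z = -0.2683 + -0.1562i, |z|^2 = 0.0964
Iter 5: z = -0.2374 + -0.1572i, |z|^2 = 0.0811
Iter 6: z = -0.2533 + -0.1663i, |z|^2 = 0.0919
Iter 7: z = -0.2485 + -0.1567i, |z|^2 = 0.0863
Iter 8: z = -0.2478 + -0.1631i, |z|^2 = 0.0880
Iter 9: z = -0.2502 + -0.1602i, |z|^2 = 0.0882
Iter 10: z = -0.2481 + -0.1609i, |z|^2 = 0.0874
Did not escape in 11 iterations → in set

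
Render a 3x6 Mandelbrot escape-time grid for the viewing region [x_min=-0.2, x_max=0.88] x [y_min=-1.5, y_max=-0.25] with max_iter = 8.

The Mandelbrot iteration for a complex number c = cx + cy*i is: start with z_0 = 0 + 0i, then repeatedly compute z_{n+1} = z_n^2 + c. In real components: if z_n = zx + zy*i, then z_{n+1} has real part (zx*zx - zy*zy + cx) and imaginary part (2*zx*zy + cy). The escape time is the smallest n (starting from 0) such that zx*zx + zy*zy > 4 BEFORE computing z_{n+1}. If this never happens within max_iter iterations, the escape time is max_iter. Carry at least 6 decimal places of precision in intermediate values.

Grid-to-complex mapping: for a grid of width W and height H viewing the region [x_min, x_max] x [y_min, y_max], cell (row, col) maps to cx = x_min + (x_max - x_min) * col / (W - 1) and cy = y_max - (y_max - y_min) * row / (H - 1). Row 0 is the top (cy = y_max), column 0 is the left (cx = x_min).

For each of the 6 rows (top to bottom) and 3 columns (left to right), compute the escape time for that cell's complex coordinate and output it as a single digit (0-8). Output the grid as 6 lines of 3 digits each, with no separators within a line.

(row=0, col=0): c = -0.2000 + -0.2500i → escape time 8
(row=0, col=1): c = 0.3400 + -0.2500i → escape time 8
(row=0, col=2): c = 0.8800 + -0.2500i → escape time 3
(row=1, col=0): c = -0.2000 + -0.5000i → escape time 8
(row=1, col=1): c = 0.3400 + -0.5000i → escape time 8
(row=1, col=2): c = 0.8800 + -0.5000i → escape time 3
(row=2, col=0): c = -0.2000 + -0.7500i → escape time 8
(row=2, col=1): c = 0.3400 + -0.7500i → escape time 5
(row=2, col=2): c = 0.8800 + -0.7500i → escape time 2
(row=3, col=0): c = -0.2000 + -1.0000i → escape time 7
(row=3, col=1): c = 0.3400 + -1.0000i → escape time 3
(row=3, col=2): c = 0.8800 + -1.0000i → escape time 2
(row=4, col=0): c = -0.2000 + -1.2500i → escape time 3
(row=4, col=1): c = 0.3400 + -1.2500i → escape time 2
(row=4, col=2): c = 0.8800 + -1.2500i → escape time 2
(row=5, col=0): c = -0.2000 + -1.5000i → escape time 2
(row=5, col=1): c = 0.3400 + -1.5000i → escape time 2
(row=5, col=2): c = 0.8800 + -1.5000i → escape time 2

Answer: 883
883
852
732
322
222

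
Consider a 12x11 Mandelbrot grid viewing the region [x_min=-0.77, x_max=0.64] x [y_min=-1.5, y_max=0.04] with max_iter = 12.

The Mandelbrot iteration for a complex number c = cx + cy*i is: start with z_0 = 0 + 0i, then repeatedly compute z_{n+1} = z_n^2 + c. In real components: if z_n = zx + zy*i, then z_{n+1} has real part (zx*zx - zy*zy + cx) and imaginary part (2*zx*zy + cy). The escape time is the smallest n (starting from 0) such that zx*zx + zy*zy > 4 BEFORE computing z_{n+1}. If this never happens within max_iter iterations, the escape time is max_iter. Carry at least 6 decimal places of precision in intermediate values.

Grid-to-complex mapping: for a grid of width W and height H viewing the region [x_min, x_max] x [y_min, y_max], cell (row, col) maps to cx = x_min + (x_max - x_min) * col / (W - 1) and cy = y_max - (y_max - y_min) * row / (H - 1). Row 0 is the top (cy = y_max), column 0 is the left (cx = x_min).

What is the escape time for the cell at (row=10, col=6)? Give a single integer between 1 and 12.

z_0 = 0 + 0i, c = -0.0009 + -1.5000i
Iter 1: z = -0.0009 + -1.5000i, |z|^2 = 2.2500
Iter 2: z = -2.2509 + -1.4973i, |z|^2 = 7.3084
Escaped at iteration 2

Answer: 2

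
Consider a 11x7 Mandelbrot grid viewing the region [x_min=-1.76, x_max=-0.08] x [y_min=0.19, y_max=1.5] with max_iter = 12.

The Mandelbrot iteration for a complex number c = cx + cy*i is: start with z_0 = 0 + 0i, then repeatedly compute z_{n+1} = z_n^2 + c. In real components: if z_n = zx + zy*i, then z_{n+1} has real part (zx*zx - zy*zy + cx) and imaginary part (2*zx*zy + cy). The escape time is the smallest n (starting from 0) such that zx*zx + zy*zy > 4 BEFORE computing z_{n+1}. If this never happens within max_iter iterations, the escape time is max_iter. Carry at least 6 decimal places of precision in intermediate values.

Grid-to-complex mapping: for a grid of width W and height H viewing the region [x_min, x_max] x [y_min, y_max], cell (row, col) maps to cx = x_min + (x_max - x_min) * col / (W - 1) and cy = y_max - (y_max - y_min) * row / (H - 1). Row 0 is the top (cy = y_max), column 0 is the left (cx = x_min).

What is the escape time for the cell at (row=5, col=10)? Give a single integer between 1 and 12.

Answer: 12

Derivation:
z_0 = 0 + 0i, c = -0.0800 + 0.4083i
Iter 1: z = -0.0800 + 0.4083i, |z|^2 = 0.1731
Iter 2: z = -0.2403 + 0.3430i, |z|^2 = 0.1754
Iter 3: z = -0.1399 + 0.2435i, |z|^2 = 0.0788
Iter 4: z = -0.1197 + 0.3402i, |z|^2 = 0.1301
Iter 5: z = -0.1814 + 0.3269i, |z|^2 = 0.1398
Iter 6: z = -0.1539 + 0.2897i, |z|^2 = 0.1076
Iter 7: z = -0.1402 + 0.3191i, |z|^2 = 0.1215
Iter 8: z = -0.1622 + 0.3188i, |z|^2 = 0.1279
Iter 9: z = -0.1553 + 0.3049i, |z|^2 = 0.1171
Iter 10: z = -0.1488 + 0.3136i, |z|^2 = 0.1205
Iter 11: z = -0.1562 + 0.3150i, |z|^2 = 0.1236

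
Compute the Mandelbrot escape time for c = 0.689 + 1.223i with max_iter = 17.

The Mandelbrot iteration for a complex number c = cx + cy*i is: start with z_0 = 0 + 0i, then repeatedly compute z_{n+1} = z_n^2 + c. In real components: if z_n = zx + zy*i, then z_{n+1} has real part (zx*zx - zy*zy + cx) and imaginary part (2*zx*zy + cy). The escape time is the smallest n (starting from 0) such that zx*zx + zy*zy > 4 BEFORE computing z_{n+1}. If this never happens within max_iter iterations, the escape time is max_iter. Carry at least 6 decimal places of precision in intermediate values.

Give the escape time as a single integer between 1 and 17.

z_0 = 0 + 0i, c = 0.6890 + 1.2230i
Iter 1: z = 0.6890 + 1.2230i, |z|^2 = 1.9705
Iter 2: z = -0.3320 + 2.9083i, |z|^2 = 8.5684
Escaped at iteration 2

Answer: 2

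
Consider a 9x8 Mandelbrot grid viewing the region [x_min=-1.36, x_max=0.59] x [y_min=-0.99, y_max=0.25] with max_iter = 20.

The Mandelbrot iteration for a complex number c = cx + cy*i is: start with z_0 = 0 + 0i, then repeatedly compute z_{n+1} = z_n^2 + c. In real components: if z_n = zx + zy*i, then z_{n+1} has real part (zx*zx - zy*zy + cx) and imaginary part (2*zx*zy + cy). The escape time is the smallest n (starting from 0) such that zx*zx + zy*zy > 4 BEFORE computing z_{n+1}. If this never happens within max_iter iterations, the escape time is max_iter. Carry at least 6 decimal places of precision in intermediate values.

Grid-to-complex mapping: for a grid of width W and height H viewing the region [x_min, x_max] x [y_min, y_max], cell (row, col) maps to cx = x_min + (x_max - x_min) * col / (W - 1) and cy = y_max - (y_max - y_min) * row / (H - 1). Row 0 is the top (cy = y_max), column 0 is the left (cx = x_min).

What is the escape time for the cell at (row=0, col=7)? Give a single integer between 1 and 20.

z_0 = 0 + 0i, c = 0.3463 + 0.2500i
Iter 1: z = 0.3463 + 0.2500i, |z|^2 = 0.1824
Iter 2: z = 0.4036 + 0.4231i, |z|^2 = 0.3420
Iter 3: z = 0.3301 + 0.5916i, |z|^2 = 0.4590
Iter 4: z = 0.1053 + 0.6406i, |z|^2 = 0.4215
Iter 5: z = -0.0530 + 0.3849i, |z|^2 = 0.1509
Iter 6: z = 0.2009 + 0.2092i, |z|^2 = 0.0841
Iter 7: z = 0.3429 + 0.3341i, |z|^2 = 0.2292
Iter 8: z = 0.3522 + 0.4791i, |z|^2 = 0.3536
Iter 9: z = 0.2408 + 0.5875i, |z|^2 = 0.4031
Iter 10: z = 0.0591 + 0.5329i, |z|^2 = 0.2875
Iter 11: z = 0.0657 + 0.3130i, |z|^2 = 0.1023
Iter 12: z = 0.2526 + 0.2912i, |z|^2 = 0.1486
Iter 13: z = 0.3253 + 0.3971i, |z|^2 = 0.2635
Iter 14: z = 0.2944 + 0.5083i, |z|^2 = 0.3451
Iter 15: z = 0.1745 + 0.5493i, |z|^2 = 0.3322
Iter 16: z = 0.0750 + 0.4417i, |z|^2 = 0.2007
Iter 17: z = 0.1568 + 0.3162i, |z|^2 = 0.1246
Iter 18: z = 0.2708 + 0.3492i, |z|^2 = 0.1953
Iter 19: z = 0.2977 + 0.4391i, |z|^2 = 0.2814

Answer: 20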